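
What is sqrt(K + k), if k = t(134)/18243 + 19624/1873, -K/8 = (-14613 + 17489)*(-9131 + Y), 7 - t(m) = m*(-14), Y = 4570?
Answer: sqrt(13613335452692333040433)/11389713 ≈ 10244.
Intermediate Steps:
t(m) = 7 + 14*m (t(m) = 7 - m*(-14) = 7 - (-14)*m = 7 + 14*m)
K = 104939488 (K = -8*(-14613 + 17489)*(-9131 + 4570) = -23008*(-4561) = -8*(-13117436) = 104939488)
k = 361527491/34169139 (k = (7 + 14*134)/18243 + 19624/1873 = (7 + 1876)*(1/18243) + 19624*(1/1873) = 1883*(1/18243) + 19624/1873 = 1883/18243 + 19624/1873 = 361527491/34169139 ≈ 10.581)
sqrt(K + k) = sqrt(104939488 + 361527491/34169139) = sqrt(3585692313588323/34169139) = sqrt(13613335452692333040433)/11389713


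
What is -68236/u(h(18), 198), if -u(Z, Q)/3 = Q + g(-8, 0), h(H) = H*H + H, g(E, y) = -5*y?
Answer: 34118/297 ≈ 114.88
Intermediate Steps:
h(H) = H + H² (h(H) = H² + H = H + H²)
u(Z, Q) = -3*Q (u(Z, Q) = -3*(Q - 5*0) = -3*(Q + 0) = -3*Q)
-68236/u(h(18), 198) = -68236/((-3*198)) = -68236/(-594) = -68236*(-1/594) = 34118/297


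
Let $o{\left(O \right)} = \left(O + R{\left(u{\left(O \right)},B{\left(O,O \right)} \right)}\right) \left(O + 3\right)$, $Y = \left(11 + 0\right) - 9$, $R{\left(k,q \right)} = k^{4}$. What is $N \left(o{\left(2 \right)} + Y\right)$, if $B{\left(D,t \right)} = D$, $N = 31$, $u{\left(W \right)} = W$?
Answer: $2852$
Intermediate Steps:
$Y = 2$ ($Y = 11 - 9 = 2$)
$o{\left(O \right)} = \left(3 + O\right) \left(O + O^{4}\right)$ ($o{\left(O \right)} = \left(O + O^{4}\right) \left(O + 3\right) = \left(O + O^{4}\right) \left(3 + O\right) = \left(3 + O\right) \left(O + O^{4}\right)$)
$N \left(o{\left(2 \right)} + Y\right) = 31 \left(2 \left(3 + 2 + 2^{4} + 3 \cdot 2^{3}\right) + 2\right) = 31 \left(2 \left(3 + 2 + 16 + 3 \cdot 8\right) + 2\right) = 31 \left(2 \left(3 + 2 + 16 + 24\right) + 2\right) = 31 \left(2 \cdot 45 + 2\right) = 31 \left(90 + 2\right) = 31 \cdot 92 = 2852$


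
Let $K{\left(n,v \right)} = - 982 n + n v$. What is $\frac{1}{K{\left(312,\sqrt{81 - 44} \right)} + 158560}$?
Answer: $- \frac{9239}{1365520828} - \frac{39 \sqrt{37}}{2731041656} \approx -6.8528 \cdot 10^{-6}$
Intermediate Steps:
$\frac{1}{K{\left(312,\sqrt{81 - 44} \right)} + 158560} = \frac{1}{312 \left(-982 + \sqrt{81 - 44}\right) + 158560} = \frac{1}{312 \left(-982 + \sqrt{37}\right) + 158560} = \frac{1}{\left(-306384 + 312 \sqrt{37}\right) + 158560} = \frac{1}{-147824 + 312 \sqrt{37}}$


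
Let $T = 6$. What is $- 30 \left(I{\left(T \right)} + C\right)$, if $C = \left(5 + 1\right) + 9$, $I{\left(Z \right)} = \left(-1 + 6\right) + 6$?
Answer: $-780$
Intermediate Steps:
$I{\left(Z \right)} = 11$ ($I{\left(Z \right)} = 5 + 6 = 11$)
$C = 15$ ($C = 6 + 9 = 15$)
$- 30 \left(I{\left(T \right)} + C\right) = - 30 \left(11 + 15\right) = \left(-30\right) 26 = -780$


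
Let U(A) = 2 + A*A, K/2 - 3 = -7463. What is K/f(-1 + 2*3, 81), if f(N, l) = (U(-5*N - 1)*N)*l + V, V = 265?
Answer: -2984/54971 ≈ -0.054283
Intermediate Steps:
K = -14920 (K = 6 + 2*(-7463) = 6 - 14926 = -14920)
U(A) = 2 + A²
f(N, l) = 265 + N*l*(2 + (-1 - 5*N)²) (f(N, l) = ((2 + (-5*N - 1)²)*N)*l + 265 = ((2 + (-1 - 5*N)²)*N)*l + 265 = (N*(2 + (-1 - 5*N)²))*l + 265 = N*l*(2 + (-1 - 5*N)²) + 265 = 265 + N*l*(2 + (-1 - 5*N)²))
K/f(-1 + 2*3, 81) = -14920/(265 + (-1 + 2*3)*81*(2 + (1 + 5*(-1 + 2*3))²)) = -14920/(265 + (-1 + 6)*81*(2 + (1 + 5*(-1 + 6))²)) = -14920/(265 + 5*81*(2 + (1 + 5*5)²)) = -14920/(265 + 5*81*(2 + (1 + 25)²)) = -14920/(265 + 5*81*(2 + 26²)) = -14920/(265 + 5*81*(2 + 676)) = -14920/(265 + 5*81*678) = -14920/(265 + 274590) = -14920/274855 = -14920*1/274855 = -2984/54971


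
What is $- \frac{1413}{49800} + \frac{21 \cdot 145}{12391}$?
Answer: $\frac{44710839}{205690600} \approx 0.21737$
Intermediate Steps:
$- \frac{1413}{49800} + \frac{21 \cdot 145}{12391} = \left(-1413\right) \frac{1}{49800} + 3045 \cdot \frac{1}{12391} = - \frac{471}{16600} + \frac{3045}{12391} = \frac{44710839}{205690600}$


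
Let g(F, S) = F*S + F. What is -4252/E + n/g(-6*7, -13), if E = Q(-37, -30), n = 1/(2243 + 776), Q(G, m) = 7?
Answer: -924248735/1521576 ≈ -607.43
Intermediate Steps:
n = 1/3019 ≈ 0.00033124
E = 7
g(F, S) = F + F*S
-4252/E + n/g(-6*7, -13) = -4252/7 + 1/(3019*(((-6*7)*(1 - 13)))) = -4252*⅐ + 1/(3019*((-42*(-12)))) = -4252/7 + (1/3019)/504 = -4252/7 + (1/3019)*(1/504) = -4252/7 + 1/1521576 = -924248735/1521576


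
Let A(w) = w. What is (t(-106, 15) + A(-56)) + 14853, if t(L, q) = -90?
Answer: 14707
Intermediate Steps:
(t(-106, 15) + A(-56)) + 14853 = (-90 - 56) + 14853 = -146 + 14853 = 14707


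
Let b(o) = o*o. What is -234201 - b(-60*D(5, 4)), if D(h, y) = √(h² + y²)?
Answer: -381801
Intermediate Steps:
b(o) = o²
-234201 - b(-60*D(5, 4)) = -234201 - (-60*√(5² + 4²))² = -234201 - (-60*√(25 + 16))² = -234201 - (-60*√41)² = -234201 - 1*147600 = -234201 - 147600 = -381801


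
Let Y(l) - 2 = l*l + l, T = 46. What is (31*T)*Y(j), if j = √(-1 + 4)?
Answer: 7130 + 1426*√3 ≈ 9599.9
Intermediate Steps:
j = √3 ≈ 1.7320
Y(l) = 2 + l + l² (Y(l) = 2 + (l*l + l) = 2 + (l² + l) = 2 + (l + l²) = 2 + l + l²)
(31*T)*Y(j) = (31*46)*(2 + √3 + (√3)²) = 1426*(2 + √3 + 3) = 1426*(5 + √3) = 7130 + 1426*√3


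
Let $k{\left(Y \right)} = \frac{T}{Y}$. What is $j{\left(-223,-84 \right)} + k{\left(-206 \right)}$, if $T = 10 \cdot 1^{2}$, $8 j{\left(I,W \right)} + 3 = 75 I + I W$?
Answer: $\frac{51593}{206} \approx 250.45$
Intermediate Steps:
$j{\left(I,W \right)} = - \frac{3}{8} + \frac{75 I}{8} + \frac{I W}{8}$ ($j{\left(I,W \right)} = - \frac{3}{8} + \frac{75 I + I W}{8} = - \frac{3}{8} + \left(\frac{75 I}{8} + \frac{I W}{8}\right) = - \frac{3}{8} + \frac{75 I}{8} + \frac{I W}{8}$)
$T = 10$ ($T = 10 \cdot 1 = 10$)
$k{\left(Y \right)} = \frac{10}{Y}$
$j{\left(-223,-84 \right)} + k{\left(-206 \right)} = \left(- \frac{3}{8} + \frac{75}{8} \left(-223\right) + \frac{1}{8} \left(-223\right) \left(-84\right)\right) + \frac{10}{-206} = \left(- \frac{3}{8} - \frac{16725}{8} + \frac{4683}{2}\right) + 10 \left(- \frac{1}{206}\right) = \frac{501}{2} - \frac{5}{103} = \frac{51593}{206}$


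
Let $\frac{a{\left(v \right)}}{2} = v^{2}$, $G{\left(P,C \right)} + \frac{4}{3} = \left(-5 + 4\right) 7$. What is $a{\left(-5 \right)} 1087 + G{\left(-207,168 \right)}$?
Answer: $\frac{163025}{3} \approx 54342.0$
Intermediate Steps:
$G{\left(P,C \right)} = - \frac{25}{3}$ ($G{\left(P,C \right)} = - \frac{4}{3} + \left(-5 + 4\right) 7 = - \frac{4}{3} - 7 = - \frac{25}{3}$)
$a{\left(v \right)} = 2 v^{2}$
$a{\left(-5 \right)} 1087 + G{\left(-207,168 \right)} = 2 \left(-5\right)^{2} \cdot 1087 - \frac{25}{3} = 2 \cdot 25 \cdot 1087 - \frac{25}{3} = 50 \cdot 1087 - \frac{25}{3} = 54350 - \frac{25}{3} = \frac{163025}{3}$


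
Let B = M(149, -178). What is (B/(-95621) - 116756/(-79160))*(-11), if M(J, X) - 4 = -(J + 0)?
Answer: -30733460109/1892339590 ≈ -16.241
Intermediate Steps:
M(J, X) = 4 - J (M(J, X) = 4 - (J + 0) = 4 - J)
B = -145 (B = 4 - 1*149 = 4 - 149 = -145)
(B/(-95621) - 116756/(-79160))*(-11) = (-145/(-95621) - 116756/(-79160))*(-11) = (-145*(-1/95621) - 116756*(-1/79160))*(-11) = (145/95621 + 29189/19790)*(-11) = (2793950919/1892339590)*(-11) = -30733460109/1892339590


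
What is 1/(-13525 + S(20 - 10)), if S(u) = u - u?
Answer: -1/13525 ≈ -7.3937e-5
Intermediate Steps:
S(u) = 0
1/(-13525 + S(20 - 10)) = 1/(-13525 + 0) = 1/(-13525) = -1/13525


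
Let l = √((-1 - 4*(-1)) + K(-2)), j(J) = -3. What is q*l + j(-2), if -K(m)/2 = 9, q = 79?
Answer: -3 + 79*I*√15 ≈ -3.0 + 305.97*I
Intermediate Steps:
K(m) = -18 (K(m) = -2*9 = -18)
l = I*√15 (l = √((-1 - 4*(-1)) - 18) = √((-1 + 4) - 18) = √(3 - 18) = √(-15) = I*√15 ≈ 3.873*I)
q*l + j(-2) = 79*(I*√15) - 3 = 79*I*√15 - 3 = -3 + 79*I*√15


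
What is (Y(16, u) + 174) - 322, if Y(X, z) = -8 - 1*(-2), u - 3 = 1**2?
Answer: -154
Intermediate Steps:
u = 4 (u = 3 + 1**2 = 3 + 1 = 4)
Y(X, z) = -6 (Y(X, z) = -8 + 2 = -6)
(Y(16, u) + 174) - 322 = (-6 + 174) - 322 = 168 - 322 = -154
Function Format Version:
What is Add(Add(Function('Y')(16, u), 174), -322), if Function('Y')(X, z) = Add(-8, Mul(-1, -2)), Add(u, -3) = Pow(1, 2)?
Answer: -154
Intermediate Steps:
u = 4 (u = Add(3, Pow(1, 2)) = Add(3, 1) = 4)
Function('Y')(X, z) = -6 (Function('Y')(X, z) = Add(-8, 2) = -6)
Add(Add(Function('Y')(16, u), 174), -322) = Add(Add(-6, 174), -322) = Add(168, -322) = -154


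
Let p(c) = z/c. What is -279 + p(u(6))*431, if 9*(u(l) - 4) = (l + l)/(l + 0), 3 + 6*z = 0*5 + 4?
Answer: -19911/76 ≈ -261.99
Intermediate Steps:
z = ⅙ (z = -½ + (0*5 + 4)/6 = -½ + (0 + 4)/6 = -½ + (⅙)*4 = -½ + ⅔ = ⅙ ≈ 0.16667)
u(l) = 38/9 (u(l) = 4 + ((l + l)/(l + 0))/9 = 4 + ((2*l)/l)/9 = 4 + (⅑)*2 = 4 + 2/9 = 38/9)
p(c) = 1/(6*c)
-279 + p(u(6))*431 = -279 + (1/(6*(38/9)))*431 = -279 + ((⅙)*(9/38))*431 = -279 + (3/76)*431 = -279 + 1293/76 = -19911/76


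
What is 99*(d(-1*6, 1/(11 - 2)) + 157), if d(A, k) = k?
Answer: 15554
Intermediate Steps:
99*(d(-1*6, 1/(11 - 2)) + 157) = 99*(1/(11 - 2) + 157) = 99*(1/9 + 157) = 99*(1414/9) = 15554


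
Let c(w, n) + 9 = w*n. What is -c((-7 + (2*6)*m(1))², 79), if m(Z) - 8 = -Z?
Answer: -468382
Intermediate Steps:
m(Z) = 8 - Z
c(w, n) = -9 + n*w (c(w, n) = -9 + w*n = -9 + n*w)
-c((-7 + (2*6)*m(1))², 79) = -(-9 + 79*(-7 + (2*6)*(8 - 1*1))²) = -(-9 + 79*(-7 + 12*(8 - 1))²) = -(-9 + 79*(-7 + 12*7)²) = -(-9 + 79*(-7 + 84)²) = -(-9 + 79*77²) = -(-9 + 79*5929) = -(-9 + 468391) = -1*468382 = -468382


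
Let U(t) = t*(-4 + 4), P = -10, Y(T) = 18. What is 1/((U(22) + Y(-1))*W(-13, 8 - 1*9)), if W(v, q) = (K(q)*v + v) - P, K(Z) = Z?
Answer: 1/180 ≈ 0.0055556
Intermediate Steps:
U(t) = 0 (U(t) = t*0 = 0)
W(v, q) = 10 + v + q*v (W(v, q) = (q*v + v) - 1*(-10) = (v + q*v) + 10 = 10 + v + q*v)
1/((U(22) + Y(-1))*W(-13, 8 - 1*9)) = 1/((0 + 18)*(10 - 13 + (8 - 1*9)*(-13))) = 1/(18*(10 - 13 + (8 - 9)*(-13))) = 1/(18*(10 - 13 - 1*(-13))) = 1/(18*(10 - 13 + 13)) = 1/(18*10) = 1/180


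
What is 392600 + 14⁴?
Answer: 431016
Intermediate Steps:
392600 + 14⁴ = 392600 + 38416 = 431016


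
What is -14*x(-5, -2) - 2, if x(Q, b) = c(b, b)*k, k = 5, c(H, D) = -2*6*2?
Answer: 1678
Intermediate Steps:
c(H, D) = -24 (c(H, D) = -12*2 = -24)
x(Q, b) = -120 (x(Q, b) = -24*5 = -120)
-14*x(-5, -2) - 2 = -14*(-120) - 2 = 1680 - 2 = 1678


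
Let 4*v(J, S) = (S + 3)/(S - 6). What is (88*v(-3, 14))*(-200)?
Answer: -9350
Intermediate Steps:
v(J, S) = (3 + S)/(4*(-6 + S)) (v(J, S) = ((S + 3)/(S - 6))/4 = ((3 + S)/(-6 + S))/4 = (3 + S)/(4*(-6 + S)))
(88*v(-3, 14))*(-200) = (88*((3 + 14)/(4*(-6 + 14))))*(-200) = (88*((1/4)*17/8))*(-200) = (88*((1/4)*(1/8)*17))*(-200) = (88*(17/32))*(-200) = (187/4)*(-200) = -9350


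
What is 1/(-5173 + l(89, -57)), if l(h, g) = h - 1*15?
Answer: -1/5099 ≈ -0.00019612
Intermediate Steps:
l(h, g) = -15 + h (l(h, g) = h - 15 = -15 + h)
1/(-5173 + l(89, -57)) = 1/(-5173 + (-15 + 89)) = 1/(-5173 + 74) = 1/(-5099) = -1/5099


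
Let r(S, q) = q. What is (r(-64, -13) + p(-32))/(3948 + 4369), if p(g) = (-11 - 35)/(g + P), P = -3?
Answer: -409/291095 ≈ -0.0014050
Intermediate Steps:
p(g) = -46/(-3 + g) (p(g) = (-11 - 35)/(g - 3) = -46/(-3 + g))
(r(-64, -13) + p(-32))/(3948 + 4369) = (-13 - 46/(-3 - 32))/(3948 + 4369) = (-13 - 46/(-35))/8317 = (-13 - 46*(-1/35))*(1/8317) = (-13 + 46/35)*(1/8317) = -409/35*1/8317 = -409/291095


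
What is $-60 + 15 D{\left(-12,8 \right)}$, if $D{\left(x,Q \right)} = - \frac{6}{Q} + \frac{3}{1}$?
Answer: $- \frac{105}{4} \approx -26.25$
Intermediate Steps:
$D{\left(x,Q \right)} = 3 - \frac{6}{Q}$ ($D{\left(x,Q \right)} = - \frac{6}{Q} + 3 \cdot 1 = - \frac{6}{Q} + 3 = 3 - \frac{6}{Q}$)
$-60 + 15 D{\left(-12,8 \right)} = -60 + 15 \left(3 - \frac{6}{8}\right) = -60 + 15 \left(3 - \frac{3}{4}\right) = -60 + 15 \cdot \frac{9}{4} = -60 + \frac{135}{4} = - \frac{105}{4}$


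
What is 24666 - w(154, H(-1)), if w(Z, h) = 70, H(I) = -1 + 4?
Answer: 24596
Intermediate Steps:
H(I) = 3
24666 - w(154, H(-1)) = 24666 - 1*70 = 24666 - 70 = 24596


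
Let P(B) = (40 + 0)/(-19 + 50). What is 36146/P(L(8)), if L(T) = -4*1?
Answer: 560263/20 ≈ 28013.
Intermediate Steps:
L(T) = -4
P(B) = 40/31
36146/P(L(8)) = 36146/(40/31) = 36146*(31/40) = 560263/20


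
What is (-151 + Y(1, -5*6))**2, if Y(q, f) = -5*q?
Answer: 24336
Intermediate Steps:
(-151 + Y(1, -5*6))**2 = (-151 - 5*1)**2 = (-151 - 5)**2 = (-156)**2 = 24336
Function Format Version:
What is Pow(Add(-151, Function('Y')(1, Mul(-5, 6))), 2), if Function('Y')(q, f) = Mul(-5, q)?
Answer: 24336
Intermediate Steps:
Pow(Add(-151, Function('Y')(1, Mul(-5, 6))), 2) = Pow(Add(-151, Mul(-5, 1)), 2) = Pow(Add(-151, -5), 2) = Pow(-156, 2) = 24336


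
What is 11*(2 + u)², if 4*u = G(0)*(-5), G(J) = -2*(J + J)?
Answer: 44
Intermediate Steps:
G(J) = -4*J
u = 0 (u = (-4*0*(-5))/4 = (0*(-5))/4 = (¼)*0 = 0)
11*(2 + u)² = 11*(2 + 0)² = 11*2² = 11*4 = 44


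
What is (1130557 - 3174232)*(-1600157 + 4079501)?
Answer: -5066973349200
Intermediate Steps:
(1130557 - 3174232)*(-1600157 + 4079501) = -2043675*2479344 = -5066973349200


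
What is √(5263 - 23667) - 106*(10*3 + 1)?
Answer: -3286 + 2*I*√4601 ≈ -3286.0 + 135.66*I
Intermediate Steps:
√(5263 - 23667) - 106*(10*3 + 1) = √(-18404) - 106*(30 + 1) = 2*I*√4601 - 106*31 = 2*I*√4601 - 1*3286 = 2*I*√4601 - 3286 = -3286 + 2*I*√4601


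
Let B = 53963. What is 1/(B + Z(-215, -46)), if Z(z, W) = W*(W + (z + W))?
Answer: 1/68085 ≈ 1.4688e-5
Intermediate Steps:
Z(z, W) = W*(z + 2*W) (Z(z, W) = W*(W + (W + z)) = W*(z + 2*W))
1/(B + Z(-215, -46)) = 1/(53963 - 46*(-215 + 2*(-46))) = 1/(53963 - 46*(-215 - 92)) = 1/(53963 - 46*(-307)) = 1/(53963 + 14122) = 1/68085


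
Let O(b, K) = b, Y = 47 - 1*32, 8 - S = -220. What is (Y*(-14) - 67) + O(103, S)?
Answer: -174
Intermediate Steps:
S = 228 (S = 8 - 1*(-220) = 8 + 220 = 228)
Y = 15 (Y = 47 - 32 = 15)
(Y*(-14) - 67) + O(103, S) = (15*(-14) - 67) + 103 = (-210 - 67) + 103 = -277 + 103 = -174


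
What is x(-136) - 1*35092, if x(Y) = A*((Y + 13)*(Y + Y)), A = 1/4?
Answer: -26728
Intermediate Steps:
A = ¼ ≈ 0.25000
x(Y) = Y*(13 + Y)/2 (x(Y) = ((Y + 13)*(Y + Y))/4 = ((13 + Y)*(2*Y))/4 = (2*Y*(13 + Y))/4 = Y*(13 + Y)/2)
x(-136) - 1*35092 = (½)*(-136)*(13 - 136) - 1*35092 = (½)*(-136)*(-123) - 35092 = 8364 - 35092 = -26728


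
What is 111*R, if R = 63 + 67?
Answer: 14430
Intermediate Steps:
R = 130
111*R = 111*130 = 14430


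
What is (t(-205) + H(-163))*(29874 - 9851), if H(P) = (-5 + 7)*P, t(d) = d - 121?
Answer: -13054996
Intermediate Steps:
t(d) = -121 + d
H(P) = 2*P
(t(-205) + H(-163))*(29874 - 9851) = ((-121 - 205) + 2*(-163))*(29874 - 9851) = (-326 - 326)*20023 = -652*20023 = -13054996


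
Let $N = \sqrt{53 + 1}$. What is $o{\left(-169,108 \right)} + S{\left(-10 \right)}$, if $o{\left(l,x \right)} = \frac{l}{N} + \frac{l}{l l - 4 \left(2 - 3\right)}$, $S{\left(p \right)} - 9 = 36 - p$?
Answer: $\frac{1570906}{28565} - \frac{169 \sqrt{6}}{18} \approx 31.996$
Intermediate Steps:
$N = 3 \sqrt{6}$ ($N = \sqrt{54} = 3 \sqrt{6} \approx 7.3485$)
$S{\left(p \right)} = 45 - p$ ($S{\left(p \right)} = 9 - \left(-36 + p\right) = 45 - p$)
$o{\left(l,x \right)} = \frac{l}{4 + l^{2}} + \frac{l \sqrt{6}}{18}$ ($o{\left(l,x \right)} = \frac{l}{3 \sqrt{6}} + \frac{l}{l l - 4 \left(2 - 3\right)} = l \frac{\sqrt{6}}{18} + \frac{l}{l^{2} - -4} = \frac{l \sqrt{6}}{18} + \frac{l}{l^{2} + 4} = \frac{l \sqrt{6}}{18} + \frac{l}{4 + l^{2}} = \frac{l}{4 + l^{2}} + \frac{l \sqrt{6}}{18}$)
$o{\left(-169,108 \right)} + S{\left(-10 \right)} = \frac{1}{18} \left(-169\right) \sqrt{6} \frac{1}{4 + \left(-169\right)^{2}} \left(4 + \left(-169\right)^{2} + 3 \sqrt{6}\right) + \left(45 - -10\right) = \frac{1}{18} \left(-169\right) \sqrt{6} \frac{1}{4 + 28561} \left(4 + 28561 + 3 \sqrt{6}\right) + \left(45 + 10\right) = \frac{1}{18} \left(-169\right) \sqrt{6} \cdot \frac{1}{28565} \left(28565 + 3 \sqrt{6}\right) + 55 = - \frac{169 \sqrt{6} \left(28565 + 3 \sqrt{6}\right)}{514170} + 55 = 55 - \frac{169 \sqrt{6} \left(28565 + 3 \sqrt{6}\right)}{514170}$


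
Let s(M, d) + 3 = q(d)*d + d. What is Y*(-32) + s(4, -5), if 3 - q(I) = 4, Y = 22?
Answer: -707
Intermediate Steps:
q(I) = -1 (q(I) = 3 - 1*4 = 3 - 4 = -1)
s(M, d) = -3 (s(M, d) = -3 + (-d + d) = -3 + 0 = -3)
Y*(-32) + s(4, -5) = 22*(-32) - 3 = -704 - 3 = -707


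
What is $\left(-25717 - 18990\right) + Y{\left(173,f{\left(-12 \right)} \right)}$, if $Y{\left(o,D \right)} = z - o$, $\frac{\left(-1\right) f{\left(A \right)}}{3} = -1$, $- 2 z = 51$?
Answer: $- \frac{89811}{2} \approx -44906.0$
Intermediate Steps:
$z = - \frac{51}{2}$ ($z = \left(- \frac{1}{2}\right) 51 = - \frac{51}{2} \approx -25.5$)
$f{\left(A \right)} = 3$ ($f{\left(A \right)} = \left(-3\right) \left(-1\right) = 3$)
$Y{\left(o,D \right)} = - \frac{51}{2} - o$
$\left(-25717 - 18990\right) + Y{\left(173,f{\left(-12 \right)} \right)} = \left(-25717 - 18990\right) - \frac{397}{2} = -44707 - \frac{397}{2} = - \frac{89811}{2}$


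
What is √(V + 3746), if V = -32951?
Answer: 3*I*√3245 ≈ 170.89*I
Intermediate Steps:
√(V + 3746) = √(-32951 + 3746) = √(-29205) = 3*I*√3245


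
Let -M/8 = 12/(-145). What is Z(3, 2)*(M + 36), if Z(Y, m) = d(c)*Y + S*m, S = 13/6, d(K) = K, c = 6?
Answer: 118724/145 ≈ 818.79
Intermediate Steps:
M = 96/145 (M = -96/(-145) = -96*(-1)/145 = -8*(-12/145) = 96/145 ≈ 0.66207)
S = 13/6 (S = 13*(⅙) = 13/6 ≈ 2.1667)
Z(Y, m) = 6*Y + 13*m/6
Z(3, 2)*(M + 36) = (6*3 + (13/6)*2)*(96/145 + 36) = (18 + 13/3)*(5316/145) = (67/3)*(5316/145) = 118724/145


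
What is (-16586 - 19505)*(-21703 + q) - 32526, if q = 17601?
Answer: 148012756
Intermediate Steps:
(-16586 - 19505)*(-21703 + q) - 32526 = (-16586 - 19505)*(-21703 + 17601) - 32526 = -36091*(-4102) - 32526 = 148045282 - 32526 = 148012756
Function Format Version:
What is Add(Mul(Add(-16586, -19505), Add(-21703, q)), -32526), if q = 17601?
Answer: 148012756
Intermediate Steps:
Add(Mul(Add(-16586, -19505), Add(-21703, q)), -32526) = Add(Mul(Add(-16586, -19505), Add(-21703, 17601)), -32526) = Add(Mul(-36091, -4102), -32526) = Add(148045282, -32526) = 148012756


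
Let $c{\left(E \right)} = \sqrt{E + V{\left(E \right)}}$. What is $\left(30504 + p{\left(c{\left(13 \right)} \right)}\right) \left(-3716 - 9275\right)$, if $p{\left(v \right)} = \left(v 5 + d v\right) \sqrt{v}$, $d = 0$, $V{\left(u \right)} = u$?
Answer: $-396277464 - 64955 \cdot 26^{\frac{3}{4}} \approx -3.9703 \cdot 10^{8}$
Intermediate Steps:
$c{\left(E \right)} = \sqrt{2} \sqrt{E}$ ($c{\left(E \right)} = \sqrt{E + E} = \sqrt{2 E} = \sqrt{2} \sqrt{E}$)
$p{\left(v \right)} = 5 v^{\frac{3}{2}}$ ($p{\left(v \right)} = \left(v 5 + 0 v\right) \sqrt{v} = \left(5 v + 0\right) \sqrt{v} = 5 v \sqrt{v} = 5 v^{\frac{3}{2}}$)
$\left(30504 + p{\left(c{\left(13 \right)} \right)}\right) \left(-3716 - 9275\right) = \left(30504 + 5 \left(\sqrt{2} \sqrt{13}\right)^{\frac{3}{2}}\right) \left(-3716 - 9275\right) = \left(30504 + 5 \left(\sqrt{26}\right)^{\frac{3}{2}}\right) \left(-12991\right) = \left(30504 + 5 \cdot 26^{\frac{3}{4}}\right) \left(-12991\right) = -396277464 - 64955 \cdot 26^{\frac{3}{4}}$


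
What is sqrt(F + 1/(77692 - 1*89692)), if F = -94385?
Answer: I*sqrt(33978600030)/600 ≈ 307.22*I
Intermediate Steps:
sqrt(F + 1/(77692 - 1*89692)) = sqrt(-94385 + 1/(77692 - 1*89692)) = sqrt(-94385 + 1/(77692 - 89692)) = sqrt(-94385 + 1/(-12000)) = sqrt(-94385 - 1/12000) = sqrt(-1132620001/12000) = I*sqrt(33978600030)/600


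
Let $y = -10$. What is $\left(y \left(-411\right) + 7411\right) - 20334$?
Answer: $-8813$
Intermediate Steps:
$\left(y \left(-411\right) + 7411\right) - 20334 = \left(\left(-10\right) \left(-411\right) + 7411\right) - 20334 = \left(4110 + 7411\right) - 20334 = 11521 - 20334 = -8813$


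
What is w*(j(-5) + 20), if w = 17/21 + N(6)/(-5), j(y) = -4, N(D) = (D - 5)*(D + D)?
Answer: -2672/105 ≈ -25.448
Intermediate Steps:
N(D) = 2*D*(-5 + D) (N(D) = (-5 + D)*(2*D) = 2*D*(-5 + D))
w = -167/105 (w = 17/21 + (2*6*(-5 + 6))/(-5) = 17*(1/21) + (2*6*1)*(-1/5) = 17/21 + 12*(-1/5) = 17/21 - 12/5 = -167/105 ≈ -1.5905)
w*(j(-5) + 20) = -167*(-4 + 20)/105 = -167/105*16 = -2672/105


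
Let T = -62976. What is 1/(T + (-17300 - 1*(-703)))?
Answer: -1/79573 ≈ -1.2567e-5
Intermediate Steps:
1/(T + (-17300 - 1*(-703))) = 1/(-62976 + (-17300 - 1*(-703))) = 1/(-62976 + (-17300 + 703)) = 1/(-62976 - 16597) = 1/(-79573) = -1/79573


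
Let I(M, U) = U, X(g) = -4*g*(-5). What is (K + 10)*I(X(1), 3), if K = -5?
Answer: 15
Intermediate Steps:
X(g) = 20*g
(K + 10)*I(X(1), 3) = (-5 + 10)*3 = 5*3 = 15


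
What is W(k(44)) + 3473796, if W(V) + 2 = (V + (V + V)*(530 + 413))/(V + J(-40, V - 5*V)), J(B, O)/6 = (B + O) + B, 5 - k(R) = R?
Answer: 482832835/139 ≈ 3.4736e+6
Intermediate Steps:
k(R) = 5 - R
J(B, O) = 6*O + 12*B (J(B, O) = 6*((B + O) + B) = 6*(O + 2*B) = 6*O + 12*B)
W(V) = -2 + 1887*V/(-480 - 23*V) (W(V) = -2 + (V + (V + V)*(530 + 413))/(V + (6*(V - 5*V) + 12*(-40))) = -2 + (V + (2*V)*943)/(V + (6*(-4*V) - 480)) = -2 + (V + 1886*V)/(V + (-24*V - 480)) = -2 + (1887*V)/(V + (-480 - 24*V)) = -2 + (1887*V)/(-480 - 23*V) = -2 + 1887*V/(-480 - 23*V))
W(k(44)) + 3473796 = (960 + 1933*(5 - 1*44))/(-480 - 23*(5 - 1*44)) + 3473796 = (960 + 1933*(5 - 44))/(-480 - 23*(5 - 44)) + 3473796 = (960 + 1933*(-39))/(-480 - 23*(-39)) + 3473796 = (960 - 75387)/(-480 + 897) + 3473796 = -74427/417 + 3473796 = (1/417)*(-74427) + 3473796 = -24809/139 + 3473796 = 482832835/139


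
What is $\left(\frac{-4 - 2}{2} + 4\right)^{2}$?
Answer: $1$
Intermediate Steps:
$\left(\frac{-4 - 2}{2} + 4\right)^{2} = \left(\frac{1}{2} \left(-6\right) + 4\right)^{2} = \left(-3 + 4\right)^{2} = 1^{2} = 1$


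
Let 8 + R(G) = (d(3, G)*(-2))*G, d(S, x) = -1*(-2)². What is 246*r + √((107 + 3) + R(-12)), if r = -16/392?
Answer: -492/49 + √6 ≈ -7.5913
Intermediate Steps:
d(S, x) = -4 (d(S, x) = -1*4 = -4)
R(G) = -8 + 8*G (R(G) = -8 + (-4*(-2))*G = -8 + 8*G)
r = -2/49 (r = -16*1/392 = -2/49 ≈ -0.040816)
246*r + √((107 + 3) + R(-12)) = 246*(-2/49) + √((107 + 3) + (-8 + 8*(-12))) = -492/49 + √(110 + (-8 - 96)) = -492/49 + √(110 - 104) = -492/49 + √6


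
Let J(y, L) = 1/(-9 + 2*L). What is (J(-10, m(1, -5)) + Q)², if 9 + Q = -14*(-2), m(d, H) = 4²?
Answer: 191844/529 ≈ 362.65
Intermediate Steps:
m(d, H) = 16
Q = 19 (Q = -9 - 14*(-2) = -9 + 28 = 19)
(J(-10, m(1, -5)) + Q)² = (1/(-9 + 2*16) + 19)² = (1/(-9 + 32) + 19)² = (1/23 + 19)² = (438/23)² = 191844/529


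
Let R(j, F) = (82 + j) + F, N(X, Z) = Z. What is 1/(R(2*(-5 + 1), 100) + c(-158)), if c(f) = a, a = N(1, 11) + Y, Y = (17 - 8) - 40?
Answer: 1/154 ≈ 0.0064935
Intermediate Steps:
R(j, F) = 82 + F + j
Y = -31 (Y = 9 - 40 = -31)
a = -20 (a = 11 - 31 = -20)
c(f) = -20
1/(R(2*(-5 + 1), 100) + c(-158)) = 1/((82 + 100 + 2*(-5 + 1)) - 20) = 1/((82 + 100 + 2*(-4)) - 20) = 1/((82 + 100 - 8) - 20) = 1/(174 - 20) = 1/154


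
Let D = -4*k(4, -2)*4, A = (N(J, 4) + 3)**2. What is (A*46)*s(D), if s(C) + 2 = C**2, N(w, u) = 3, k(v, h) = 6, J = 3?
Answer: 15258384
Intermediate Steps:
A = 36 (A = (3 + 3)**2 = 6**2 = 36)
D = -96 (D = -4*6*4 = -24*4 = -96)
s(C) = -2 + C**2
(A*46)*s(D) = (36*46)*(-2 + (-96)**2) = 1656*(-2 + 9216) = 1656*9214 = 15258384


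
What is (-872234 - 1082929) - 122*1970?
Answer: -2195503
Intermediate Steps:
(-872234 - 1082929) - 122*1970 = -1955163 - 240340 = -2195503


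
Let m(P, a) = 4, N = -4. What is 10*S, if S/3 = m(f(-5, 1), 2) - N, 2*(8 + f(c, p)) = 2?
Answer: 240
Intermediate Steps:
f(c, p) = -7 (f(c, p) = -8 + (½)*2 = -8 + 1 = -7)
S = 24 (S = 3*(4 - 1*(-4)) = 3*(4 + 4) = 3*8 = 24)
10*S = 10*24 = 240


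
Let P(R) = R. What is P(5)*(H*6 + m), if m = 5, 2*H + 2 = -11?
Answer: -170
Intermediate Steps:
H = -13/2 (H = -1 + (½)*(-11) = -1 - 11/2 = -13/2 ≈ -6.5000)
P(5)*(H*6 + m) = 5*(-13/2*6 + 5) = 5*(-39 + 5) = 5*(-34) = -170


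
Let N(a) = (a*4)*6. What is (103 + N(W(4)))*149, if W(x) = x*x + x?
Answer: 86867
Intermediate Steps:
W(x) = x + x**2 (W(x) = x**2 + x = x + x**2)
N(a) = 24*a (N(a) = (4*a)*6 = 24*a)
(103 + N(W(4)))*149 = (103 + 24*(4*(1 + 4)))*149 = (103 + 24*(4*5))*149 = (103 + 24*20)*149 = (103 + 480)*149 = 583*149 = 86867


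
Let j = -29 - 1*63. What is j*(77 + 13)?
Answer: -8280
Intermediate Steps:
j = -92 (j = -29 - 63 = -92)
j*(77 + 13) = -92*(77 + 13) = -92*90 = -8280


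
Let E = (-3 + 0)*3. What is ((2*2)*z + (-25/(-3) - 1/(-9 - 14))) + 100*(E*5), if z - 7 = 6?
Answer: -306334/69 ≈ -4439.6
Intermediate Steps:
z = 13 (z = 7 + 6 = 13)
E = -9 (E = -3*3 = -9)
((2*2)*z + (-25/(-3) - 1/(-9 - 14))) + 100*(E*5) = ((2*2)*13 + (-25/(-3) - 1/(-9 - 14))) + 100*(-9*5) = (4*13 + (-25*(-1/3) - 1/(-23))) + 100*(-45) = (52 + (25/3 - 1*(-1/23))) - 4500 = (52 + (25/3 + 1/23)) - 4500 = (52 + 578/69) - 4500 = 4166/69 - 4500 = -306334/69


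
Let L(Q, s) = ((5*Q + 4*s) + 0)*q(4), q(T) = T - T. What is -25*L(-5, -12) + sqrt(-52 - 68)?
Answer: 2*I*sqrt(30) ≈ 10.954*I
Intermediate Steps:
q(T) = 0
L(Q, s) = 0 (L(Q, s) = ((5*Q + 4*s) + 0)*0 = ((4*s + 5*Q) + 0)*0 = (4*s + 5*Q)*0 = 0)
-25*L(-5, -12) + sqrt(-52 - 68) = -25*0 + sqrt(-52 - 68) = 0 + sqrt(-120) = 0 + 2*I*sqrt(30) = 2*I*sqrt(30)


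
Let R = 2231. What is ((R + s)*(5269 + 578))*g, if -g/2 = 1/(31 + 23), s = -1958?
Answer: -177359/3 ≈ -59120.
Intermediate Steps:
g = -1/27 (g = -2/(31 + 23) = -2/54 = -2*1/54 = -1/27 ≈ -0.037037)
((R + s)*(5269 + 578))*g = ((2231 - 1958)*(5269 + 578))*(-1/27) = (273*5847)*(-1/27) = 1596231*(-1/27) = -177359/3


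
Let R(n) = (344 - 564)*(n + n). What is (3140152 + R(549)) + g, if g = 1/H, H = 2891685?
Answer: 8381815007521/2891685 ≈ 2.8986e+6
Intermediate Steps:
R(n) = -440*n
g = 1/2891685 ≈ 3.4582e-7
(3140152 + R(549)) + g = (3140152 - 440*549) + 1/2891685 = (3140152 - 241560) + 1/2891685 = 2898592 + 1/2891685 = 8381815007521/2891685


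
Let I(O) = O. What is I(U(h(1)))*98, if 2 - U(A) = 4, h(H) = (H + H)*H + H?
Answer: -196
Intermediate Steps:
h(H) = H + 2*H² (h(H) = (2*H)*H + H = 2*H² + H = H + 2*H²)
U(A) = -2 (U(A) = 2 - 1*4 = 2 - 4 = -2)
I(U(h(1)))*98 = -2*98 = -196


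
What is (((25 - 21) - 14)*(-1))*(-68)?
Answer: -680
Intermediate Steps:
(((25 - 21) - 14)*(-1))*(-68) = ((4 - 14)*(-1))*(-68) = -10*(-1)*(-68) = 10*(-68) = -680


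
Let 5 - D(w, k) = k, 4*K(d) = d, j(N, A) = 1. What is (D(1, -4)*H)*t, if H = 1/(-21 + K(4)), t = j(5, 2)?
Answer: -9/20 ≈ -0.45000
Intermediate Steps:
K(d) = d/4
D(w, k) = 5 - k
t = 1
H = -1/20 (H = 1/(-21 + (¼)*4) = 1/(-21 + 1) = 1/(-20) = -1/20 ≈ -0.050000)
(D(1, -4)*H)*t = ((5 - 1*(-4))*(-1/20))*1 = ((5 + 4)*(-1/20))*1 = (9*(-1/20))*1 = -9/20*1 = -9/20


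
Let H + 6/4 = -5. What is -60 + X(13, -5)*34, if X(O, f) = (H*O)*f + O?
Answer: 14747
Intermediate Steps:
H = -13/2 (H = -3/2 - 5 = -13/2 ≈ -6.5000)
X(O, f) = O - 13*O*f/2 (X(O, f) = (-13*O/2)*f + O = -13*O*f/2 + O = O - 13*O*f/2)
-60 + X(13, -5)*34 = -60 + ((½)*13*(2 - 13*(-5)))*34 = -60 + ((½)*13*(2 + 65))*34 = -60 + ((½)*13*67)*34 = -60 + (871/2)*34 = -60 + 14807 = 14747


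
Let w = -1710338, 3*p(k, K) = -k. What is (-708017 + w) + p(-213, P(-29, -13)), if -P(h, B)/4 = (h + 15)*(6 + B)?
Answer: -2418284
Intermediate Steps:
P(h, B) = -4*(6 + B)*(15 + h) (P(h, B) = -4*(h + 15)*(6 + B) = -4*(15 + h)*(6 + B) = -4*(6 + B)*(15 + h))
p(k, K) = -k/3 (p(k, K) = (-k)/3 = -k/3)
(-708017 + w) + p(-213, P(-29, -13)) = (-708017 - 1710338) - ⅓*(-213) = -2418355 + 71 = -2418284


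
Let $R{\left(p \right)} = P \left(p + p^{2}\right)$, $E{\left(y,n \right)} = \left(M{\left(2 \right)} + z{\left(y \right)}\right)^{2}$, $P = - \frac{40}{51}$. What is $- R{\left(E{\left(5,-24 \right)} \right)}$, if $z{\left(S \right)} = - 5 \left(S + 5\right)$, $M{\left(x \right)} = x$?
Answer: $\frac{70809600}{17} \approx 4.1653 \cdot 10^{6}$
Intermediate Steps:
$P = - \frac{40}{51}$ ($P = \left(-40\right) \frac{1}{51} = - \frac{40}{51} \approx -0.78431$)
$z{\left(S \right)} = -25 - 5 S$ ($z{\left(S \right)} = - 5 \left(5 + S\right) = -25 - 5 S$)
$E{\left(y,n \right)} = \left(-23 - 5 y\right)^{2}$ ($E{\left(y,n \right)} = \left(2 - \left(25 + 5 y\right)\right)^{2} = \left(-23 - 5 y\right)^{2}$)
$R{\left(p \right)} = - \frac{40 p}{51} - \frac{40 p^{2}}{51}$ ($R{\left(p \right)} = - \frac{40 \left(p + p^{2}\right)}{51} = - \frac{40 p}{51} - \frac{40 p^{2}}{51}$)
$- R{\left(E{\left(5,-24 \right)} \right)} = - \frac{\left(-40\right) \left(23 + 5 \cdot 5\right)^{2} \left(1 + \left(23 + 5 \cdot 5\right)^{2}\right)}{51} = - \frac{\left(-40\right) \left(23 + 25\right)^{2} \left(1 + \left(23 + 25\right)^{2}\right)}{51} = - \frac{\left(-40\right) 48^{2} \left(1 + 48^{2}\right)}{51} = - \frac{\left(-40\right) 2304 \left(1 + 2304\right)}{51} = - \frac{\left(-40\right) 2304 \cdot 2305}{51} = \left(-1\right) \left(- \frac{70809600}{17}\right) = \frac{70809600}{17}$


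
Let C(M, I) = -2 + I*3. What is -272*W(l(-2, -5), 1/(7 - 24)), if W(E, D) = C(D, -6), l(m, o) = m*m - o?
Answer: 5440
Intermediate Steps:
C(M, I) = -2 + 3*I
l(m, o) = m**2 - o
W(E, D) = -20 (W(E, D) = -2 + 3*(-6) = -2 - 18 = -20)
-272*W(l(-2, -5), 1/(7 - 24)) = -272*(-20) = 5440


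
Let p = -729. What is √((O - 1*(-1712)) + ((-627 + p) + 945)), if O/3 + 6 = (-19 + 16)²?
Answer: √1310 ≈ 36.194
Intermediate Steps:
O = 9 (O = -18 + 3*(-19 + 16)² = -18 + 3*(-3)² = -18 + 3*9 = -18 + 27 = 9)
√((O - 1*(-1712)) + ((-627 + p) + 945)) = √((9 - 1*(-1712)) + ((-627 - 729) + 945)) = √((9 + 1712) + (-1356 + 945)) = √(1721 - 411) = √1310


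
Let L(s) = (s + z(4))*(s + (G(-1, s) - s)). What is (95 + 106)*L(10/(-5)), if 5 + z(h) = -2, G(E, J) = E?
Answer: 1809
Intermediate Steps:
z(h) = -7 (z(h) = -5 - 2 = -7)
L(s) = 7 - s (L(s) = (s - 7)*(s + (-1 - s)) = (-7 + s)*(-1) = 7 - s)
(95 + 106)*L(10/(-5)) = (95 + 106)*(7 - 10/(-5)) = 201*(7 - 10*(-1)/5) = 201*(7 - 1*(-2)) = 201*(7 + 2) = 201*9 = 1809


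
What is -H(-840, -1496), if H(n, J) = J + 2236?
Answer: -740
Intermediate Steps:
H(n, J) = 2236 + J
-H(-840, -1496) = -(2236 - 1496) = -1*740 = -740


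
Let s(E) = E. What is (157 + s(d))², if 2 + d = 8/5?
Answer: 613089/25 ≈ 24524.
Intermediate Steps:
d = -⅖ (d = -2 + 8/5 = -⅖ ≈ -0.40000)
(157 + s(d))² = (157 - ⅖)² = (783/5)² = 613089/25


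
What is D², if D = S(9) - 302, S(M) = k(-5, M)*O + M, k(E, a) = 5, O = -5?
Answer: 101124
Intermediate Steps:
S(M) = -25 + M (S(M) = 5*(-5) + M = -25 + M)
D = -318 (D = (-25 + 9) - 302 = -16 - 302 = -318)
D² = (-318)² = 101124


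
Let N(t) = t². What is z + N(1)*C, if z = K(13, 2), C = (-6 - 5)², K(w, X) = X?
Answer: 123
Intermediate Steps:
C = 121 (C = (-11)² = 121)
z = 2
z + N(1)*C = 2 + 1²*121 = 2 + 1*121 = 2 + 121 = 123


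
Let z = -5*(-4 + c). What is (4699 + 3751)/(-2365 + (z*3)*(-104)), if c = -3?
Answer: -1690/2657 ≈ -0.63606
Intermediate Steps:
z = 35 (z = -5*(-4 - 3) = -5*(-7) = 35)
(4699 + 3751)/(-2365 + (z*3)*(-104)) = (4699 + 3751)/(-2365 + (35*3)*(-104)) = 8450/(-2365 + 105*(-104)) = 8450/(-2365 - 10920) = 8450/(-13285) = 8450*(-1/13285) = -1690/2657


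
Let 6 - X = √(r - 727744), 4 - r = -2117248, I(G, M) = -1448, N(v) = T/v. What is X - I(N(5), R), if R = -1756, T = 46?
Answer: 1454 - 2*√347377 ≈ 275.23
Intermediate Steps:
N(v) = 46/v
r = 2117252 (r = 4 - 1*(-2117248) = 4 + 2117248 = 2117252)
X = 6 - 2*√347377 (X = 6 - √(2117252 - 727744) = 6 - √1389508 = 6 - 2*√347377 ≈ -1172.8)
X - I(N(5), R) = (6 - 2*√347377) - 1*(-1448) = (6 - 2*√347377) + 1448 = 1454 - 2*√347377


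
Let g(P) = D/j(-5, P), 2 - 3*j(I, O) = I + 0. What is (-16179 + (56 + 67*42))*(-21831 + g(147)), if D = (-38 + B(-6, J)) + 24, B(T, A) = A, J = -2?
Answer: 2034480285/7 ≈ 2.9064e+8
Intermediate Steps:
j(I, O) = ⅔ - I/3 (j(I, O) = ⅔ - (I + 0)/3 = ⅔ - I/3)
D = -16 (D = (-38 - 2) + 24 = -40 + 24 = -16)
g(P) = -48/7 (g(P) = -16/(⅔ - ⅓*(-5)) = -16/(⅔ + 5/3) = -16/7/3 = -16*3/7 = -48/7)
(-16179 + (56 + 67*42))*(-21831 + g(147)) = (-16179 + (56 + 67*42))*(-21831 - 48/7) = (-16179 + (56 + 2814))*(-152865/7) = (-16179 + 2870)*(-152865/7) = -13309*(-152865/7) = 2034480285/7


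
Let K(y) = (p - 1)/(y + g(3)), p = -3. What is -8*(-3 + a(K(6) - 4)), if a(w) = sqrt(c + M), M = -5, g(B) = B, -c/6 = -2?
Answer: 24 - 8*sqrt(7) ≈ 2.8340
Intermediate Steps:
c = 12 (c = -6*(-2) = 12)
K(y) = -4/(3 + y) (K(y) = (-3 - 1)/(y + 3) = -4/(3 + y))
a(w) = sqrt(7) (a(w) = sqrt(12 - 5) = sqrt(7))
-8*(-3 + a(K(6) - 4)) = -8*(-3 + sqrt(7)) = 24 - 8*sqrt(7)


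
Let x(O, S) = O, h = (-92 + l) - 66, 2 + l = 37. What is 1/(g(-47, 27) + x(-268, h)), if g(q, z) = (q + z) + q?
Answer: -1/335 ≈ -0.0029851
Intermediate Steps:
l = 35 (l = -2 + 37 = 35)
g(q, z) = z + 2*q
h = -123 (h = (-92 + 35) - 66 = -57 - 66 = -123)
1/(g(-47, 27) + x(-268, h)) = 1/((27 + 2*(-47)) - 268) = 1/((27 - 94) - 268) = 1/(-67 - 268) = 1/(-335) = -1/335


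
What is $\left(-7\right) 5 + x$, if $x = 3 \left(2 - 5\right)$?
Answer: $-44$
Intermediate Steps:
$x = -9$ ($x = 3 \left(-3\right) = -9$)
$\left(-7\right) 5 + x = \left(-7\right) 5 - 9 = -35 - 9 = -44$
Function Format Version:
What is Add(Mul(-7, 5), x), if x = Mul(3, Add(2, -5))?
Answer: -44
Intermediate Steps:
x = -9 (x = Mul(3, -3) = -9)
Add(Mul(-7, 5), x) = Add(Mul(-7, 5), -9) = Add(-35, -9) = -44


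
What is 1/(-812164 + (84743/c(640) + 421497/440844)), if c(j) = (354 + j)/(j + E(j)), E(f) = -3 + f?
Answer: -73033156/51363708310167 ≈ -1.4219e-6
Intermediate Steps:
c(j) = (354 + j)/(-3 + 2*j) (c(j) = (354 + j)/(j + (-3 + j)) = (354 + j)/(-3 + 2*j))
1/(-812164 + (84743/c(640) + 421497/440844)) = 1/(-812164 + (84743/(((354 + 640)/(-3 + 2*640))) + 421497/440844)) = 1/(-812164 + (84743/((994/(-3 + 1280))) + 421497*(1/440844))) = 1/(-812164 + (84743/((994/1277)) + 140499/146948)) = 1/(-812164 + (84743/(((1/1277)*994)) + 140499/146948)) = 1/(-812164 + (84743/(994/1277) + 140499/146948)) = 1/(-812164 + (84743*(1277/994) + 140499/146948)) = 1/(-812164 + (108216811/994 + 140499/146948)) = 1/(-812164 + 7951191799417/73033156) = 1/(-51363708310167/73033156) = -73033156/51363708310167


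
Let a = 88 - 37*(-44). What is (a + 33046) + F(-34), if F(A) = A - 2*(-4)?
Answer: 34736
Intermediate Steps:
F(A) = 8 + A (F(A) = A + 8 = 8 + A)
a = 1716 (a = 88 + 1628 = 1716)
(a + 33046) + F(-34) = (1716 + 33046) + (8 - 34) = 34762 - 26 = 34736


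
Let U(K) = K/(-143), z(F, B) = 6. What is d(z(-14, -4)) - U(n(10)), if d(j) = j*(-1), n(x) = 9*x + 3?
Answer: -765/143 ≈ -5.3496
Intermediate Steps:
n(x) = 3 + 9*x
U(K) = -K/143 (U(K) = K*(-1/143) = -K/143)
d(j) = -j
d(z(-14, -4)) - U(n(10)) = -1*6 - (-1)*(3 + 9*10)/143 = -6 - (-1)*(3 + 90)/143 = -6 - (-1)*93/143 = -6 - 1*(-93/143) = -6 + 93/143 = -765/143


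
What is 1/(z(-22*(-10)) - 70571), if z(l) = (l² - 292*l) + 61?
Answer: -1/86350 ≈ -1.1581e-5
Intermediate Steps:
z(l) = 61 + l² - 292*l
1/(z(-22*(-10)) - 70571) = 1/((61 + (-22*(-10))² - (-6424)*(-10)) - 70571) = 1/((61 + 220² - 292*220) - 70571) = 1/((61 + 48400 - 64240) - 70571) = 1/(-15779 - 70571) = 1/(-86350) = -1/86350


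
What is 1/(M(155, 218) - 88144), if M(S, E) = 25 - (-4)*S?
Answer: -1/87499 ≈ -1.1429e-5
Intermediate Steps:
M(S, E) = 25 + 4*S
1/(M(155, 218) - 88144) = 1/((25 + 4*155) - 88144) = 1/((25 + 620) - 88144) = 1/(645 - 88144) = 1/(-87499) = -1/87499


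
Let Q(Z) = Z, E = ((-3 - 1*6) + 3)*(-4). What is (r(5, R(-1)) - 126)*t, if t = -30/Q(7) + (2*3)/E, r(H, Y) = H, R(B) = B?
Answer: 13673/28 ≈ 488.32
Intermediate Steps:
E = 24 (E = ((-3 - 6) + 3)*(-4) = (-9 + 3)*(-4) = -6*(-4) = 24)
t = -113/28 (t = -30/7 + (2*3)/24 = -30*⅐ + 6*(1/24) = -30/7 + ¼ = -113/28 ≈ -4.0357)
(r(5, R(-1)) - 126)*t = (5 - 126)*(-113/28) = -121*(-113/28) = 13673/28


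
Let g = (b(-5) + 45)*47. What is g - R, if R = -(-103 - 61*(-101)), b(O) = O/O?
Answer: 8220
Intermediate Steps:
b(O) = 1
R = -6058 (R = -(-103 + 6161) = -1*6058 = -6058)
g = 2162 (g = (1 + 45)*47 = 46*47 = 2162)
g - R = 2162 - 1*(-6058) = 2162 + 6058 = 8220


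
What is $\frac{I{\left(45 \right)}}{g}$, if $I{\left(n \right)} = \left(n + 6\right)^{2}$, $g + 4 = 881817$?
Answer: $\frac{2601}{881813} \approx 0.0029496$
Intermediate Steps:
$g = 881813$ ($g = -4 + 881817 = 881813$)
$I{\left(n \right)} = \left(6 + n\right)^{2}$
$\frac{I{\left(45 \right)}}{g} = \frac{\left(6 + 45\right)^{2}}{881813} = 51^{2} \cdot \frac{1}{881813} = 2601 \cdot \frac{1}{881813} = \frac{2601}{881813}$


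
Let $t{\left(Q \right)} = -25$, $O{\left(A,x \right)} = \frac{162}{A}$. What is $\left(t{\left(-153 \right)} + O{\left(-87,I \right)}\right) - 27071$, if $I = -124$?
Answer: $- \frac{785838}{29} \approx -27098.0$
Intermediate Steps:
$\left(t{\left(-153 \right)} + O{\left(-87,I \right)}\right) - 27071 = \left(-25 + \frac{162}{-87}\right) - 27071 = \left(-25 + 162 \left(- \frac{1}{87}\right)\right) - 27071 = \left(-25 - \frac{54}{29}\right) - 27071 = - \frac{779}{29} - 27071 = - \frac{785838}{29}$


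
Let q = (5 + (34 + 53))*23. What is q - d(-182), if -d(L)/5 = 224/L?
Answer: 27428/13 ≈ 2109.8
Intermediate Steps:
d(L) = -1120/L
q = 2116 (q = (5 + 87)*23 = 92*23 = 2116)
q - d(-182) = 2116 - (-1120)/(-182) = 2116 - (-1120)*(-1)/182 = 2116 - 1*80/13 = 2116 - 80/13 = 27428/13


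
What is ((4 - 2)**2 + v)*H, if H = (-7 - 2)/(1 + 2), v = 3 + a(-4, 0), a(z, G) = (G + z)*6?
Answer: 51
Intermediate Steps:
a(z, G) = 6*G + 6*z
v = -21 (v = 3 + (6*0 + 6*(-4)) = 3 + (0 - 24) = 3 - 24 = -21)
H = -3 (H = -9/3 = -9*1/3 = -3)
((4 - 2)**2 + v)*H = ((4 - 2)**2 - 21)*(-3) = (2**2 - 21)*(-3) = (4 - 21)*(-3) = -17*(-3) = 51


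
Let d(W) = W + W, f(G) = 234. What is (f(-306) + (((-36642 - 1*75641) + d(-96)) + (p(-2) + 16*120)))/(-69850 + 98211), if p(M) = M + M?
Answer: -110325/28361 ≈ -3.8900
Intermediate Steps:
p(M) = 2*M
d(W) = 2*W
(f(-306) + (((-36642 - 1*75641) + d(-96)) + (p(-2) + 16*120)))/(-69850 + 98211) = (234 + (((-36642 - 1*75641) + 2*(-96)) + (2*(-2) + 16*120)))/(-69850 + 98211) = (234 + (((-36642 - 75641) - 192) + (-4 + 1920)))/28361 = (234 + ((-112283 - 192) + 1916))*(1/28361) = (234 + (-112475 + 1916))*(1/28361) = (234 - 110559)*(1/28361) = -110325*1/28361 = -110325/28361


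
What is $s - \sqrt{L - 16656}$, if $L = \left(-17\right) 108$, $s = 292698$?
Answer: $292698 - 2 i \sqrt{4623} \approx 2.927 \cdot 10^{5} - 135.99 i$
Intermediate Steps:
$L = -1836$
$s - \sqrt{L - 16656} = 292698 - \sqrt{-1836 - 16656} = 292698 - \sqrt{-18492} = 292698 - 2 i \sqrt{4623}$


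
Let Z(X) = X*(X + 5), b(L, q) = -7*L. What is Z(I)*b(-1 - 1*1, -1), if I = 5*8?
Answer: 25200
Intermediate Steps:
I = 40
Z(X) = X*(5 + X)
Z(I)*b(-1 - 1*1, -1) = (40*(5 + 40))*(-7*(-1 - 1*1)) = (40*45)*(-7*(-1 - 1)) = 1800*(-7*(-2)) = 1800*14 = 25200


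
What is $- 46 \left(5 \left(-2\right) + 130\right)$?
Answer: $-5520$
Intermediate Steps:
$- 46 \left(5 \left(-2\right) + 130\right) = - 46 \left(-10 + 130\right) = \left(-46\right) 120 = -5520$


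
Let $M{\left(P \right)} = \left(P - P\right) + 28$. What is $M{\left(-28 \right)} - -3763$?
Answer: $3791$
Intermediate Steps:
$M{\left(P \right)} = 28$ ($M{\left(P \right)} = 0 + 28 = 28$)
$M{\left(-28 \right)} - -3763 = 28 - -3763 = 28 + 3763 = 3791$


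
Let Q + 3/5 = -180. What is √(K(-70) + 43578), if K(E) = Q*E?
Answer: 2*√14055 ≈ 237.11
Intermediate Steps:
Q = -903/5 (Q = -⅗ - 180 = -903/5 ≈ -180.60)
K(E) = -903*E/5
√(K(-70) + 43578) = √(-903/5*(-70) + 43578) = √(12642 + 43578) = √56220 = 2*√14055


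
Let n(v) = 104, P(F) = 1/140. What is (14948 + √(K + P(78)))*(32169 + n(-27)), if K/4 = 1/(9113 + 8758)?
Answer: 482416804 + 32273*√235271715/178710 ≈ 4.8242e+8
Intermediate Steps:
P(F) = 1/140
K = 4/17871 (K = 4/(9113 + 8758) = 4/17871 ≈ 0.00022383)
(14948 + √(K + P(78)))*(32169 + n(-27)) = (14948 + √(4/17871 + 1/140))*(32169 + 104) = (14948 + √(2633/357420))*32273 = (14948 + √235271715/178710)*32273 = 482416804 + 32273*√235271715/178710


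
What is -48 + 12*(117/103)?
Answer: -3540/103 ≈ -34.369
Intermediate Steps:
-48 + 12*(117/103) = -48 + 1404/103 = -3540/103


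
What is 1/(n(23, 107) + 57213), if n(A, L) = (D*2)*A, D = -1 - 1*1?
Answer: 1/57121 ≈ 1.7507e-5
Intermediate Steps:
D = -2 (D = -1 - 1 = -2)
n(A, L) = -4*A (n(A, L) = (-2*2)*A = -4*A)
1/(n(23, 107) + 57213) = 1/(-4*23 + 57213) = 1/(-92 + 57213) = 1/57121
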